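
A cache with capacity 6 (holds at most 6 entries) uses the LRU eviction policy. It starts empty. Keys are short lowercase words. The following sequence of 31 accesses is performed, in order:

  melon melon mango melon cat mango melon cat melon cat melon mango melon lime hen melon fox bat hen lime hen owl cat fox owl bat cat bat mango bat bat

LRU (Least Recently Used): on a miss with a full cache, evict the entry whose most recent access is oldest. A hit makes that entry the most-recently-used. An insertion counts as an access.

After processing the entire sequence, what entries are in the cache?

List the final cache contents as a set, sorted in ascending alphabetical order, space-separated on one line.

Answer: bat cat fox hen mango owl

Derivation:
LRU simulation (capacity=6):
  1. access melon: MISS. Cache (LRU->MRU): [melon]
  2. access melon: HIT. Cache (LRU->MRU): [melon]
  3. access mango: MISS. Cache (LRU->MRU): [melon mango]
  4. access melon: HIT. Cache (LRU->MRU): [mango melon]
  5. access cat: MISS. Cache (LRU->MRU): [mango melon cat]
  6. access mango: HIT. Cache (LRU->MRU): [melon cat mango]
  7. access melon: HIT. Cache (LRU->MRU): [cat mango melon]
  8. access cat: HIT. Cache (LRU->MRU): [mango melon cat]
  9. access melon: HIT. Cache (LRU->MRU): [mango cat melon]
  10. access cat: HIT. Cache (LRU->MRU): [mango melon cat]
  11. access melon: HIT. Cache (LRU->MRU): [mango cat melon]
  12. access mango: HIT. Cache (LRU->MRU): [cat melon mango]
  13. access melon: HIT. Cache (LRU->MRU): [cat mango melon]
  14. access lime: MISS. Cache (LRU->MRU): [cat mango melon lime]
  15. access hen: MISS. Cache (LRU->MRU): [cat mango melon lime hen]
  16. access melon: HIT. Cache (LRU->MRU): [cat mango lime hen melon]
  17. access fox: MISS. Cache (LRU->MRU): [cat mango lime hen melon fox]
  18. access bat: MISS, evict cat. Cache (LRU->MRU): [mango lime hen melon fox bat]
  19. access hen: HIT. Cache (LRU->MRU): [mango lime melon fox bat hen]
  20. access lime: HIT. Cache (LRU->MRU): [mango melon fox bat hen lime]
  21. access hen: HIT. Cache (LRU->MRU): [mango melon fox bat lime hen]
  22. access owl: MISS, evict mango. Cache (LRU->MRU): [melon fox bat lime hen owl]
  23. access cat: MISS, evict melon. Cache (LRU->MRU): [fox bat lime hen owl cat]
  24. access fox: HIT. Cache (LRU->MRU): [bat lime hen owl cat fox]
  25. access owl: HIT. Cache (LRU->MRU): [bat lime hen cat fox owl]
  26. access bat: HIT. Cache (LRU->MRU): [lime hen cat fox owl bat]
  27. access cat: HIT. Cache (LRU->MRU): [lime hen fox owl bat cat]
  28. access bat: HIT. Cache (LRU->MRU): [lime hen fox owl cat bat]
  29. access mango: MISS, evict lime. Cache (LRU->MRU): [hen fox owl cat bat mango]
  30. access bat: HIT. Cache (LRU->MRU): [hen fox owl cat mango bat]
  31. access bat: HIT. Cache (LRU->MRU): [hen fox owl cat mango bat]
Total: 21 hits, 10 misses, 4 evictions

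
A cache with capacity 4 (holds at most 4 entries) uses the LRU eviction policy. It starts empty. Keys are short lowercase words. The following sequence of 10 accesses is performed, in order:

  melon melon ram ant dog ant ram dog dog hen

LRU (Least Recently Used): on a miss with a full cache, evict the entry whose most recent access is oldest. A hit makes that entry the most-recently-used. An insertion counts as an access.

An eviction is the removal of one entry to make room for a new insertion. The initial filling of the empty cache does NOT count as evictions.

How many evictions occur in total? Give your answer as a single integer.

Answer: 1

Derivation:
LRU simulation (capacity=4):
  1. access melon: MISS. Cache (LRU->MRU): [melon]
  2. access melon: HIT. Cache (LRU->MRU): [melon]
  3. access ram: MISS. Cache (LRU->MRU): [melon ram]
  4. access ant: MISS. Cache (LRU->MRU): [melon ram ant]
  5. access dog: MISS. Cache (LRU->MRU): [melon ram ant dog]
  6. access ant: HIT. Cache (LRU->MRU): [melon ram dog ant]
  7. access ram: HIT. Cache (LRU->MRU): [melon dog ant ram]
  8. access dog: HIT. Cache (LRU->MRU): [melon ant ram dog]
  9. access dog: HIT. Cache (LRU->MRU): [melon ant ram dog]
  10. access hen: MISS, evict melon. Cache (LRU->MRU): [ant ram dog hen]
Total: 5 hits, 5 misses, 1 evictions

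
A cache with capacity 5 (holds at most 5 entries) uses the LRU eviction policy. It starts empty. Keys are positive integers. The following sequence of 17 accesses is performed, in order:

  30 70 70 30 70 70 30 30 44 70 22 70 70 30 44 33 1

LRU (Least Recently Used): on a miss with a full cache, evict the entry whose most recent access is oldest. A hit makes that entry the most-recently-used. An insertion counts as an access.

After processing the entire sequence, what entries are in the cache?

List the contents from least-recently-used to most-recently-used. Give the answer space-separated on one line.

LRU simulation (capacity=5):
  1. access 30: MISS. Cache (LRU->MRU): [30]
  2. access 70: MISS. Cache (LRU->MRU): [30 70]
  3. access 70: HIT. Cache (LRU->MRU): [30 70]
  4. access 30: HIT. Cache (LRU->MRU): [70 30]
  5. access 70: HIT. Cache (LRU->MRU): [30 70]
  6. access 70: HIT. Cache (LRU->MRU): [30 70]
  7. access 30: HIT. Cache (LRU->MRU): [70 30]
  8. access 30: HIT. Cache (LRU->MRU): [70 30]
  9. access 44: MISS. Cache (LRU->MRU): [70 30 44]
  10. access 70: HIT. Cache (LRU->MRU): [30 44 70]
  11. access 22: MISS. Cache (LRU->MRU): [30 44 70 22]
  12. access 70: HIT. Cache (LRU->MRU): [30 44 22 70]
  13. access 70: HIT. Cache (LRU->MRU): [30 44 22 70]
  14. access 30: HIT. Cache (LRU->MRU): [44 22 70 30]
  15. access 44: HIT. Cache (LRU->MRU): [22 70 30 44]
  16. access 33: MISS. Cache (LRU->MRU): [22 70 30 44 33]
  17. access 1: MISS, evict 22. Cache (LRU->MRU): [70 30 44 33 1]
Total: 11 hits, 6 misses, 1 evictions

Answer: 70 30 44 33 1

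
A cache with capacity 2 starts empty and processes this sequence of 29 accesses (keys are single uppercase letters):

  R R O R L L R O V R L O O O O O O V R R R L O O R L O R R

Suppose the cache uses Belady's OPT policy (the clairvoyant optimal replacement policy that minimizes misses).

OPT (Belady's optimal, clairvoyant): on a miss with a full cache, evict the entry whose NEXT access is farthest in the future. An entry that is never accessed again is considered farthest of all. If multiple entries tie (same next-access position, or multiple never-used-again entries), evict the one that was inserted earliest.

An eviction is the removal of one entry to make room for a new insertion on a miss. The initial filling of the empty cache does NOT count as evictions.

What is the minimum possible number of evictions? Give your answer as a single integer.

OPT (Belady) simulation (capacity=2):
  1. access R: MISS. Cache: [R]
  2. access R: HIT. Next use of R: step 4. Cache: [R]
  3. access O: MISS. Cache: [R O]
  4. access R: HIT. Next use of R: step 7. Cache: [R O]
  5. access L: MISS, evict O (next use: step 8). Cache: [R L]
  6. access L: HIT. Next use of L: step 11. Cache: [R L]
  7. access R: HIT. Next use of R: step 10. Cache: [R L]
  8. access O: MISS, evict L (next use: step 11). Cache: [R O]
  9. access V: MISS, evict O (next use: step 12). Cache: [R V]
  10. access R: HIT. Next use of R: step 19. Cache: [R V]
  11. access L: MISS, evict R (next use: step 19). Cache: [V L]
  12. access O: MISS, evict L (next use: step 22). Cache: [V O]
  13. access O: HIT. Next use of O: step 14. Cache: [V O]
  14. access O: HIT. Next use of O: step 15. Cache: [V O]
  15. access O: HIT. Next use of O: step 16. Cache: [V O]
  16. access O: HIT. Next use of O: step 17. Cache: [V O]
  17. access O: HIT. Next use of O: step 23. Cache: [V O]
  18. access V: HIT. Next use of V: never. Cache: [V O]
  19. access R: MISS, evict V (next use: never). Cache: [O R]
  20. access R: HIT. Next use of R: step 21. Cache: [O R]
  21. access R: HIT. Next use of R: step 25. Cache: [O R]
  22. access L: MISS, evict R (next use: step 25). Cache: [O L]
  23. access O: HIT. Next use of O: step 24. Cache: [O L]
  24. access O: HIT. Next use of O: step 27. Cache: [O L]
  25. access R: MISS, evict O (next use: step 27). Cache: [L R]
  26. access L: HIT. Next use of L: never. Cache: [L R]
  27. access O: MISS, evict L (next use: never). Cache: [R O]
  28. access R: HIT. Next use of R: step 29. Cache: [R O]
  29. access R: HIT. Next use of R: never. Cache: [R O]
Total: 18 hits, 11 misses, 9 evictions

Answer: 9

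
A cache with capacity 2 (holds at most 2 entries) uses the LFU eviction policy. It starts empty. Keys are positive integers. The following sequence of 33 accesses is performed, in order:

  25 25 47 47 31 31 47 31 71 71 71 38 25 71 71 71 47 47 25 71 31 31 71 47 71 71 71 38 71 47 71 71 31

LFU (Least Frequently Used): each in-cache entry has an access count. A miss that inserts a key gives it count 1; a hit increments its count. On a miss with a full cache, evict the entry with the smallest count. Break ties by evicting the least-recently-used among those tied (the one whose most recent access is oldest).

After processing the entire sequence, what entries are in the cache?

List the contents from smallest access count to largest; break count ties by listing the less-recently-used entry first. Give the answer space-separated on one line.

Answer: 31 71

Derivation:
LFU simulation (capacity=2):
  1. access 25: MISS. Cache: [25(c=1)]
  2. access 25: HIT, count now 2. Cache: [25(c=2)]
  3. access 47: MISS. Cache: [47(c=1) 25(c=2)]
  4. access 47: HIT, count now 2. Cache: [25(c=2) 47(c=2)]
  5. access 31: MISS, evict 25(c=2). Cache: [31(c=1) 47(c=2)]
  6. access 31: HIT, count now 2. Cache: [47(c=2) 31(c=2)]
  7. access 47: HIT, count now 3. Cache: [31(c=2) 47(c=3)]
  8. access 31: HIT, count now 3. Cache: [47(c=3) 31(c=3)]
  9. access 71: MISS, evict 47(c=3). Cache: [71(c=1) 31(c=3)]
  10. access 71: HIT, count now 2. Cache: [71(c=2) 31(c=3)]
  11. access 71: HIT, count now 3. Cache: [31(c=3) 71(c=3)]
  12. access 38: MISS, evict 31(c=3). Cache: [38(c=1) 71(c=3)]
  13. access 25: MISS, evict 38(c=1). Cache: [25(c=1) 71(c=3)]
  14. access 71: HIT, count now 4. Cache: [25(c=1) 71(c=4)]
  15. access 71: HIT, count now 5. Cache: [25(c=1) 71(c=5)]
  16. access 71: HIT, count now 6. Cache: [25(c=1) 71(c=6)]
  17. access 47: MISS, evict 25(c=1). Cache: [47(c=1) 71(c=6)]
  18. access 47: HIT, count now 2. Cache: [47(c=2) 71(c=6)]
  19. access 25: MISS, evict 47(c=2). Cache: [25(c=1) 71(c=6)]
  20. access 71: HIT, count now 7. Cache: [25(c=1) 71(c=7)]
  21. access 31: MISS, evict 25(c=1). Cache: [31(c=1) 71(c=7)]
  22. access 31: HIT, count now 2. Cache: [31(c=2) 71(c=7)]
  23. access 71: HIT, count now 8. Cache: [31(c=2) 71(c=8)]
  24. access 47: MISS, evict 31(c=2). Cache: [47(c=1) 71(c=8)]
  25. access 71: HIT, count now 9. Cache: [47(c=1) 71(c=9)]
  26. access 71: HIT, count now 10. Cache: [47(c=1) 71(c=10)]
  27. access 71: HIT, count now 11. Cache: [47(c=1) 71(c=11)]
  28. access 38: MISS, evict 47(c=1). Cache: [38(c=1) 71(c=11)]
  29. access 71: HIT, count now 12. Cache: [38(c=1) 71(c=12)]
  30. access 47: MISS, evict 38(c=1). Cache: [47(c=1) 71(c=12)]
  31. access 71: HIT, count now 13. Cache: [47(c=1) 71(c=13)]
  32. access 71: HIT, count now 14. Cache: [47(c=1) 71(c=14)]
  33. access 31: MISS, evict 47(c=1). Cache: [31(c=1) 71(c=14)]
Total: 20 hits, 13 misses, 11 evictions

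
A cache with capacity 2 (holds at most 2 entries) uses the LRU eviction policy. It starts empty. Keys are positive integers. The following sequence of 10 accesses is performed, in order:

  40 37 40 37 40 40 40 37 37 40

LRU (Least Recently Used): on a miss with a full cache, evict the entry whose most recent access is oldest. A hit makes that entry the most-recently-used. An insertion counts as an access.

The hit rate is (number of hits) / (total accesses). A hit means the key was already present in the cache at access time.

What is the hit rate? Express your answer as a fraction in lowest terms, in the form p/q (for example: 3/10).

Answer: 4/5

Derivation:
LRU simulation (capacity=2):
  1. access 40: MISS. Cache (LRU->MRU): [40]
  2. access 37: MISS. Cache (LRU->MRU): [40 37]
  3. access 40: HIT. Cache (LRU->MRU): [37 40]
  4. access 37: HIT. Cache (LRU->MRU): [40 37]
  5. access 40: HIT. Cache (LRU->MRU): [37 40]
  6. access 40: HIT. Cache (LRU->MRU): [37 40]
  7. access 40: HIT. Cache (LRU->MRU): [37 40]
  8. access 37: HIT. Cache (LRU->MRU): [40 37]
  9. access 37: HIT. Cache (LRU->MRU): [40 37]
  10. access 40: HIT. Cache (LRU->MRU): [37 40]
Total: 8 hits, 2 misses, 0 evictions

Hit rate = 8/10 = 4/5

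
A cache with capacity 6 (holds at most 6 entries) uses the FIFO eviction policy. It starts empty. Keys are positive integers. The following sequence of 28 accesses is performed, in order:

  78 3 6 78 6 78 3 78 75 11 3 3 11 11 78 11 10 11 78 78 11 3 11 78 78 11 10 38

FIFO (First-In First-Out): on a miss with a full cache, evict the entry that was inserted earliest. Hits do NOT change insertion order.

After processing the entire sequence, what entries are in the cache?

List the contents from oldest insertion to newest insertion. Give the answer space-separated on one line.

Answer: 3 6 75 11 10 38

Derivation:
FIFO simulation (capacity=6):
  1. access 78: MISS. Cache (old->new): [78]
  2. access 3: MISS. Cache (old->new): [78 3]
  3. access 6: MISS. Cache (old->new): [78 3 6]
  4. access 78: HIT. Cache (old->new): [78 3 6]
  5. access 6: HIT. Cache (old->new): [78 3 6]
  6. access 78: HIT. Cache (old->new): [78 3 6]
  7. access 3: HIT. Cache (old->new): [78 3 6]
  8. access 78: HIT. Cache (old->new): [78 3 6]
  9. access 75: MISS. Cache (old->new): [78 3 6 75]
  10. access 11: MISS. Cache (old->new): [78 3 6 75 11]
  11. access 3: HIT. Cache (old->new): [78 3 6 75 11]
  12. access 3: HIT. Cache (old->new): [78 3 6 75 11]
  13. access 11: HIT. Cache (old->new): [78 3 6 75 11]
  14. access 11: HIT. Cache (old->new): [78 3 6 75 11]
  15. access 78: HIT. Cache (old->new): [78 3 6 75 11]
  16. access 11: HIT. Cache (old->new): [78 3 6 75 11]
  17. access 10: MISS. Cache (old->new): [78 3 6 75 11 10]
  18. access 11: HIT. Cache (old->new): [78 3 6 75 11 10]
  19. access 78: HIT. Cache (old->new): [78 3 6 75 11 10]
  20. access 78: HIT. Cache (old->new): [78 3 6 75 11 10]
  21. access 11: HIT. Cache (old->new): [78 3 6 75 11 10]
  22. access 3: HIT. Cache (old->new): [78 3 6 75 11 10]
  23. access 11: HIT. Cache (old->new): [78 3 6 75 11 10]
  24. access 78: HIT. Cache (old->new): [78 3 6 75 11 10]
  25. access 78: HIT. Cache (old->new): [78 3 6 75 11 10]
  26. access 11: HIT. Cache (old->new): [78 3 6 75 11 10]
  27. access 10: HIT. Cache (old->new): [78 3 6 75 11 10]
  28. access 38: MISS, evict 78. Cache (old->new): [3 6 75 11 10 38]
Total: 21 hits, 7 misses, 1 evictions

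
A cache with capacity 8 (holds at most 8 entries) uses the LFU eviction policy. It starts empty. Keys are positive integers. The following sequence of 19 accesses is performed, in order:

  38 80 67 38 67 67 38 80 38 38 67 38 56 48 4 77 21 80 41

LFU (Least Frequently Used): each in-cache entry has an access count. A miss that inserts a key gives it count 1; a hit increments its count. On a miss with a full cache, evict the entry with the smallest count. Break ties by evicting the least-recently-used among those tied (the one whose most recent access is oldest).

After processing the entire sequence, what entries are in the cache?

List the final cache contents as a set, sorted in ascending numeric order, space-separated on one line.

Answer: 4 21 38 41 48 67 77 80

Derivation:
LFU simulation (capacity=8):
  1. access 38: MISS. Cache: [38(c=1)]
  2. access 80: MISS. Cache: [38(c=1) 80(c=1)]
  3. access 67: MISS. Cache: [38(c=1) 80(c=1) 67(c=1)]
  4. access 38: HIT, count now 2. Cache: [80(c=1) 67(c=1) 38(c=2)]
  5. access 67: HIT, count now 2. Cache: [80(c=1) 38(c=2) 67(c=2)]
  6. access 67: HIT, count now 3. Cache: [80(c=1) 38(c=2) 67(c=3)]
  7. access 38: HIT, count now 3. Cache: [80(c=1) 67(c=3) 38(c=3)]
  8. access 80: HIT, count now 2. Cache: [80(c=2) 67(c=3) 38(c=3)]
  9. access 38: HIT, count now 4. Cache: [80(c=2) 67(c=3) 38(c=4)]
  10. access 38: HIT, count now 5. Cache: [80(c=2) 67(c=3) 38(c=5)]
  11. access 67: HIT, count now 4. Cache: [80(c=2) 67(c=4) 38(c=5)]
  12. access 38: HIT, count now 6. Cache: [80(c=2) 67(c=4) 38(c=6)]
  13. access 56: MISS. Cache: [56(c=1) 80(c=2) 67(c=4) 38(c=6)]
  14. access 48: MISS. Cache: [56(c=1) 48(c=1) 80(c=2) 67(c=4) 38(c=6)]
  15. access 4: MISS. Cache: [56(c=1) 48(c=1) 4(c=1) 80(c=2) 67(c=4) 38(c=6)]
  16. access 77: MISS. Cache: [56(c=1) 48(c=1) 4(c=1) 77(c=1) 80(c=2) 67(c=4) 38(c=6)]
  17. access 21: MISS. Cache: [56(c=1) 48(c=1) 4(c=1) 77(c=1) 21(c=1) 80(c=2) 67(c=4) 38(c=6)]
  18. access 80: HIT, count now 3. Cache: [56(c=1) 48(c=1) 4(c=1) 77(c=1) 21(c=1) 80(c=3) 67(c=4) 38(c=6)]
  19. access 41: MISS, evict 56(c=1). Cache: [48(c=1) 4(c=1) 77(c=1) 21(c=1) 41(c=1) 80(c=3) 67(c=4) 38(c=6)]
Total: 10 hits, 9 misses, 1 evictions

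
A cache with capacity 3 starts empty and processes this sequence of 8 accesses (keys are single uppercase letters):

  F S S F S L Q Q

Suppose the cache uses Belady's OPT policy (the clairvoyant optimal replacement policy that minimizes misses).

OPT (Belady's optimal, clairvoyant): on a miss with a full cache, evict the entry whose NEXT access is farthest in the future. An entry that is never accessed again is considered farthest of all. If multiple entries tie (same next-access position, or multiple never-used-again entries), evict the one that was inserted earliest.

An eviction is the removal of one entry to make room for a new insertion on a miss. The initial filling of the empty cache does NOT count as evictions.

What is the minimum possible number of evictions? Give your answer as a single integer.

Answer: 1

Derivation:
OPT (Belady) simulation (capacity=3):
  1. access F: MISS. Cache: [F]
  2. access S: MISS. Cache: [F S]
  3. access S: HIT. Next use of S: step 5. Cache: [F S]
  4. access F: HIT. Next use of F: never. Cache: [F S]
  5. access S: HIT. Next use of S: never. Cache: [F S]
  6. access L: MISS. Cache: [F S L]
  7. access Q: MISS, evict F (next use: never). Cache: [S L Q]
  8. access Q: HIT. Next use of Q: never. Cache: [S L Q]
Total: 4 hits, 4 misses, 1 evictions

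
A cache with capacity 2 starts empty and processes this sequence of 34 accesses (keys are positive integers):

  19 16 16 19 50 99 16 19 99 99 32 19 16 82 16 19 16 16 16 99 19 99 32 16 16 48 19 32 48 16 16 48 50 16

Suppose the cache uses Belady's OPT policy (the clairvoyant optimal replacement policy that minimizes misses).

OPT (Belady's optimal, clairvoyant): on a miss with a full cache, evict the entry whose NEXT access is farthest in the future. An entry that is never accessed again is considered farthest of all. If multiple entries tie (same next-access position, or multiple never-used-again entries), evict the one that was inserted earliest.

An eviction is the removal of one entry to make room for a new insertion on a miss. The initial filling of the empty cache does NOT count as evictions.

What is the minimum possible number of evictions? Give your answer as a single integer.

OPT (Belady) simulation (capacity=2):
  1. access 19: MISS. Cache: [19]
  2. access 16: MISS. Cache: [19 16]
  3. access 16: HIT. Next use of 16: step 7. Cache: [19 16]
  4. access 19: HIT. Next use of 19: step 8. Cache: [19 16]
  5. access 50: MISS, evict 19 (next use: step 8). Cache: [16 50]
  6. access 99: MISS, evict 50 (next use: step 33). Cache: [16 99]
  7. access 16: HIT. Next use of 16: step 13. Cache: [16 99]
  8. access 19: MISS, evict 16 (next use: step 13). Cache: [99 19]
  9. access 99: HIT. Next use of 99: step 10. Cache: [99 19]
  10. access 99: HIT. Next use of 99: step 20. Cache: [99 19]
  11. access 32: MISS, evict 99 (next use: step 20). Cache: [19 32]
  12. access 19: HIT. Next use of 19: step 16. Cache: [19 32]
  13. access 16: MISS, evict 32 (next use: step 23). Cache: [19 16]
  14. access 82: MISS, evict 19 (next use: step 16). Cache: [16 82]
  15. access 16: HIT. Next use of 16: step 17. Cache: [16 82]
  16. access 19: MISS, evict 82 (next use: never). Cache: [16 19]
  17. access 16: HIT. Next use of 16: step 18. Cache: [16 19]
  18. access 16: HIT. Next use of 16: step 19. Cache: [16 19]
  19. access 16: HIT. Next use of 16: step 24. Cache: [16 19]
  20. access 99: MISS, evict 16 (next use: step 24). Cache: [19 99]
  21. access 19: HIT. Next use of 19: step 27. Cache: [19 99]
  22. access 99: HIT. Next use of 99: never. Cache: [19 99]
  23. access 32: MISS, evict 99 (next use: never). Cache: [19 32]
  24. access 16: MISS, evict 32 (next use: step 28). Cache: [19 16]
  25. access 16: HIT. Next use of 16: step 30. Cache: [19 16]
  26. access 48: MISS, evict 16 (next use: step 30). Cache: [19 48]
  27. access 19: HIT. Next use of 19: never. Cache: [19 48]
  28. access 32: MISS, evict 19 (next use: never). Cache: [48 32]
  29. access 48: HIT. Next use of 48: step 32. Cache: [48 32]
  30. access 16: MISS, evict 32 (next use: never). Cache: [48 16]
  31. access 16: HIT. Next use of 16: step 34. Cache: [48 16]
  32. access 48: HIT. Next use of 48: never. Cache: [48 16]
  33. access 50: MISS, evict 48 (next use: never). Cache: [16 50]
  34. access 16: HIT. Next use of 16: never. Cache: [16 50]
Total: 18 hits, 16 misses, 14 evictions

Answer: 14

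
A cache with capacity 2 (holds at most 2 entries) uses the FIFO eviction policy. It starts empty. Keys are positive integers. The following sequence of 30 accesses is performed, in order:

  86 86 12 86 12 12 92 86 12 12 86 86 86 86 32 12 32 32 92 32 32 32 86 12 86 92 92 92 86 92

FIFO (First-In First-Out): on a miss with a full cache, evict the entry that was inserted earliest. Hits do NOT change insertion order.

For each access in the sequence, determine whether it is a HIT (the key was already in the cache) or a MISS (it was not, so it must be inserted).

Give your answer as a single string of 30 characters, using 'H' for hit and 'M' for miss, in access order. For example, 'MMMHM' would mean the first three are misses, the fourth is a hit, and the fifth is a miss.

FIFO simulation (capacity=2):
  1. access 86: MISS. Cache (old->new): [86]
  2. access 86: HIT. Cache (old->new): [86]
  3. access 12: MISS. Cache (old->new): [86 12]
  4. access 86: HIT. Cache (old->new): [86 12]
  5. access 12: HIT. Cache (old->new): [86 12]
  6. access 12: HIT. Cache (old->new): [86 12]
  7. access 92: MISS, evict 86. Cache (old->new): [12 92]
  8. access 86: MISS, evict 12. Cache (old->new): [92 86]
  9. access 12: MISS, evict 92. Cache (old->new): [86 12]
  10. access 12: HIT. Cache (old->new): [86 12]
  11. access 86: HIT. Cache (old->new): [86 12]
  12. access 86: HIT. Cache (old->new): [86 12]
  13. access 86: HIT. Cache (old->new): [86 12]
  14. access 86: HIT. Cache (old->new): [86 12]
  15. access 32: MISS, evict 86. Cache (old->new): [12 32]
  16. access 12: HIT. Cache (old->new): [12 32]
  17. access 32: HIT. Cache (old->new): [12 32]
  18. access 32: HIT. Cache (old->new): [12 32]
  19. access 92: MISS, evict 12. Cache (old->new): [32 92]
  20. access 32: HIT. Cache (old->new): [32 92]
  21. access 32: HIT. Cache (old->new): [32 92]
  22. access 32: HIT. Cache (old->new): [32 92]
  23. access 86: MISS, evict 32. Cache (old->new): [92 86]
  24. access 12: MISS, evict 92. Cache (old->new): [86 12]
  25. access 86: HIT. Cache (old->new): [86 12]
  26. access 92: MISS, evict 86. Cache (old->new): [12 92]
  27. access 92: HIT. Cache (old->new): [12 92]
  28. access 92: HIT. Cache (old->new): [12 92]
  29. access 86: MISS, evict 12. Cache (old->new): [92 86]
  30. access 92: HIT. Cache (old->new): [92 86]
Total: 19 hits, 11 misses, 9 evictions

Answer: MHMHHHMMMHHHHHMHHHMHHHMMHMHHMH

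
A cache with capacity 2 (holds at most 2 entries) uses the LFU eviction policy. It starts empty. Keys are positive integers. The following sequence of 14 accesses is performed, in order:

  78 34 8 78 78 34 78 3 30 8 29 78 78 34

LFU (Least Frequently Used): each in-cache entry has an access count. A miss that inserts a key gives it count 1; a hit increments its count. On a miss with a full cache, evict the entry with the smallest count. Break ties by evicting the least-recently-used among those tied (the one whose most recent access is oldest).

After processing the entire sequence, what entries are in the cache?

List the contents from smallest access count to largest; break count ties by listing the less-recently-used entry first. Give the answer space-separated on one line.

Answer: 34 78

Derivation:
LFU simulation (capacity=2):
  1. access 78: MISS. Cache: [78(c=1)]
  2. access 34: MISS. Cache: [78(c=1) 34(c=1)]
  3. access 8: MISS, evict 78(c=1). Cache: [34(c=1) 8(c=1)]
  4. access 78: MISS, evict 34(c=1). Cache: [8(c=1) 78(c=1)]
  5. access 78: HIT, count now 2. Cache: [8(c=1) 78(c=2)]
  6. access 34: MISS, evict 8(c=1). Cache: [34(c=1) 78(c=2)]
  7. access 78: HIT, count now 3. Cache: [34(c=1) 78(c=3)]
  8. access 3: MISS, evict 34(c=1). Cache: [3(c=1) 78(c=3)]
  9. access 30: MISS, evict 3(c=1). Cache: [30(c=1) 78(c=3)]
  10. access 8: MISS, evict 30(c=1). Cache: [8(c=1) 78(c=3)]
  11. access 29: MISS, evict 8(c=1). Cache: [29(c=1) 78(c=3)]
  12. access 78: HIT, count now 4. Cache: [29(c=1) 78(c=4)]
  13. access 78: HIT, count now 5. Cache: [29(c=1) 78(c=5)]
  14. access 34: MISS, evict 29(c=1). Cache: [34(c=1) 78(c=5)]
Total: 4 hits, 10 misses, 8 evictions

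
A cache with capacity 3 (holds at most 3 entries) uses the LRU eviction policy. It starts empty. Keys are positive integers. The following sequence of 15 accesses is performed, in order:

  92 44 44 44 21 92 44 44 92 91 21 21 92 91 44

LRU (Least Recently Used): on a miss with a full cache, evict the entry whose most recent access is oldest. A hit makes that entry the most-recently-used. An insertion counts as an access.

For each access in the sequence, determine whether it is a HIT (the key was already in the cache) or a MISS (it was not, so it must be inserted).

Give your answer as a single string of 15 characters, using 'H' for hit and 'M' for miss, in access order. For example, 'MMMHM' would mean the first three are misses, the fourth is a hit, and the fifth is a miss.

Answer: MMHHMHHHHMMHHHM

Derivation:
LRU simulation (capacity=3):
  1. access 92: MISS. Cache (LRU->MRU): [92]
  2. access 44: MISS. Cache (LRU->MRU): [92 44]
  3. access 44: HIT. Cache (LRU->MRU): [92 44]
  4. access 44: HIT. Cache (LRU->MRU): [92 44]
  5. access 21: MISS. Cache (LRU->MRU): [92 44 21]
  6. access 92: HIT. Cache (LRU->MRU): [44 21 92]
  7. access 44: HIT. Cache (LRU->MRU): [21 92 44]
  8. access 44: HIT. Cache (LRU->MRU): [21 92 44]
  9. access 92: HIT. Cache (LRU->MRU): [21 44 92]
  10. access 91: MISS, evict 21. Cache (LRU->MRU): [44 92 91]
  11. access 21: MISS, evict 44. Cache (LRU->MRU): [92 91 21]
  12. access 21: HIT. Cache (LRU->MRU): [92 91 21]
  13. access 92: HIT. Cache (LRU->MRU): [91 21 92]
  14. access 91: HIT. Cache (LRU->MRU): [21 92 91]
  15. access 44: MISS, evict 21. Cache (LRU->MRU): [92 91 44]
Total: 9 hits, 6 misses, 3 evictions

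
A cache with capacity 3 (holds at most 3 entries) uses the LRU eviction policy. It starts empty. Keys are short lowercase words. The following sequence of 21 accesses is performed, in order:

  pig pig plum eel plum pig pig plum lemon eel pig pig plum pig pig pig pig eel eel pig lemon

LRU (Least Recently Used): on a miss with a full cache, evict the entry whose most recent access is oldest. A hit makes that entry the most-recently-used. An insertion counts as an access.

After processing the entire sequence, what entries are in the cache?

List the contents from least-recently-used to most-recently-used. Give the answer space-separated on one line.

LRU simulation (capacity=3):
  1. access pig: MISS. Cache (LRU->MRU): [pig]
  2. access pig: HIT. Cache (LRU->MRU): [pig]
  3. access plum: MISS. Cache (LRU->MRU): [pig plum]
  4. access eel: MISS. Cache (LRU->MRU): [pig plum eel]
  5. access plum: HIT. Cache (LRU->MRU): [pig eel plum]
  6. access pig: HIT. Cache (LRU->MRU): [eel plum pig]
  7. access pig: HIT. Cache (LRU->MRU): [eel plum pig]
  8. access plum: HIT. Cache (LRU->MRU): [eel pig plum]
  9. access lemon: MISS, evict eel. Cache (LRU->MRU): [pig plum lemon]
  10. access eel: MISS, evict pig. Cache (LRU->MRU): [plum lemon eel]
  11. access pig: MISS, evict plum. Cache (LRU->MRU): [lemon eel pig]
  12. access pig: HIT. Cache (LRU->MRU): [lemon eel pig]
  13. access plum: MISS, evict lemon. Cache (LRU->MRU): [eel pig plum]
  14. access pig: HIT. Cache (LRU->MRU): [eel plum pig]
  15. access pig: HIT. Cache (LRU->MRU): [eel plum pig]
  16. access pig: HIT. Cache (LRU->MRU): [eel plum pig]
  17. access pig: HIT. Cache (LRU->MRU): [eel plum pig]
  18. access eel: HIT. Cache (LRU->MRU): [plum pig eel]
  19. access eel: HIT. Cache (LRU->MRU): [plum pig eel]
  20. access pig: HIT. Cache (LRU->MRU): [plum eel pig]
  21. access lemon: MISS, evict plum. Cache (LRU->MRU): [eel pig lemon]
Total: 13 hits, 8 misses, 5 evictions

Answer: eel pig lemon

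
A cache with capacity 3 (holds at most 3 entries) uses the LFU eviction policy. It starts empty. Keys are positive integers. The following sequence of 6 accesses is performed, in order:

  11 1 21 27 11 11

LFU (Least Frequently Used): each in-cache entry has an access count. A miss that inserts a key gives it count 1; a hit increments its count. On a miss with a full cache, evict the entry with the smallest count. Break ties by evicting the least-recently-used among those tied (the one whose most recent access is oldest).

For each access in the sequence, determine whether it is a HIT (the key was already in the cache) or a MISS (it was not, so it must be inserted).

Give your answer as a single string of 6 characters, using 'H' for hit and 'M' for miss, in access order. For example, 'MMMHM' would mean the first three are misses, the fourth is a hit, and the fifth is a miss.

LFU simulation (capacity=3):
  1. access 11: MISS. Cache: [11(c=1)]
  2. access 1: MISS. Cache: [11(c=1) 1(c=1)]
  3. access 21: MISS. Cache: [11(c=1) 1(c=1) 21(c=1)]
  4. access 27: MISS, evict 11(c=1). Cache: [1(c=1) 21(c=1) 27(c=1)]
  5. access 11: MISS, evict 1(c=1). Cache: [21(c=1) 27(c=1) 11(c=1)]
  6. access 11: HIT, count now 2. Cache: [21(c=1) 27(c=1) 11(c=2)]
Total: 1 hits, 5 misses, 2 evictions

Answer: MMMMMH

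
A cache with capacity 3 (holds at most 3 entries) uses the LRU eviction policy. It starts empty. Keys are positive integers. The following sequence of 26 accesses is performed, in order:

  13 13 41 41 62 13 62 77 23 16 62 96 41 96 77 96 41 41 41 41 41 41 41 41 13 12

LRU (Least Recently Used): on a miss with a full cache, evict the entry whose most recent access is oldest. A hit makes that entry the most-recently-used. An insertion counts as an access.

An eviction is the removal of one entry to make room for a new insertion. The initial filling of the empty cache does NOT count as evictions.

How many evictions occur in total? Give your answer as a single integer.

LRU simulation (capacity=3):
  1. access 13: MISS. Cache (LRU->MRU): [13]
  2. access 13: HIT. Cache (LRU->MRU): [13]
  3. access 41: MISS. Cache (LRU->MRU): [13 41]
  4. access 41: HIT. Cache (LRU->MRU): [13 41]
  5. access 62: MISS. Cache (LRU->MRU): [13 41 62]
  6. access 13: HIT. Cache (LRU->MRU): [41 62 13]
  7. access 62: HIT. Cache (LRU->MRU): [41 13 62]
  8. access 77: MISS, evict 41. Cache (LRU->MRU): [13 62 77]
  9. access 23: MISS, evict 13. Cache (LRU->MRU): [62 77 23]
  10. access 16: MISS, evict 62. Cache (LRU->MRU): [77 23 16]
  11. access 62: MISS, evict 77. Cache (LRU->MRU): [23 16 62]
  12. access 96: MISS, evict 23. Cache (LRU->MRU): [16 62 96]
  13. access 41: MISS, evict 16. Cache (LRU->MRU): [62 96 41]
  14. access 96: HIT. Cache (LRU->MRU): [62 41 96]
  15. access 77: MISS, evict 62. Cache (LRU->MRU): [41 96 77]
  16. access 96: HIT. Cache (LRU->MRU): [41 77 96]
  17. access 41: HIT. Cache (LRU->MRU): [77 96 41]
  18. access 41: HIT. Cache (LRU->MRU): [77 96 41]
  19. access 41: HIT. Cache (LRU->MRU): [77 96 41]
  20. access 41: HIT. Cache (LRU->MRU): [77 96 41]
  21. access 41: HIT. Cache (LRU->MRU): [77 96 41]
  22. access 41: HIT. Cache (LRU->MRU): [77 96 41]
  23. access 41: HIT. Cache (LRU->MRU): [77 96 41]
  24. access 41: HIT. Cache (LRU->MRU): [77 96 41]
  25. access 13: MISS, evict 77. Cache (LRU->MRU): [96 41 13]
  26. access 12: MISS, evict 96. Cache (LRU->MRU): [41 13 12]
Total: 14 hits, 12 misses, 9 evictions

Answer: 9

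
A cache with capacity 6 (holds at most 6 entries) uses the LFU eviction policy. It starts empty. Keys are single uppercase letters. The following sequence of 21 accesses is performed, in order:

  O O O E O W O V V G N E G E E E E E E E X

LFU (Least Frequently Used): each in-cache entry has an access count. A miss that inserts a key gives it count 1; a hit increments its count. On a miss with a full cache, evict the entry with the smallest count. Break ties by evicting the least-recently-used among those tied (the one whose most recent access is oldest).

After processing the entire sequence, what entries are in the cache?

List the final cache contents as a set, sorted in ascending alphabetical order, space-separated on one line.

Answer: E G N O V X

Derivation:
LFU simulation (capacity=6):
  1. access O: MISS. Cache: [O(c=1)]
  2. access O: HIT, count now 2. Cache: [O(c=2)]
  3. access O: HIT, count now 3. Cache: [O(c=3)]
  4. access E: MISS. Cache: [E(c=1) O(c=3)]
  5. access O: HIT, count now 4. Cache: [E(c=1) O(c=4)]
  6. access W: MISS. Cache: [E(c=1) W(c=1) O(c=4)]
  7. access O: HIT, count now 5. Cache: [E(c=1) W(c=1) O(c=5)]
  8. access V: MISS. Cache: [E(c=1) W(c=1) V(c=1) O(c=5)]
  9. access V: HIT, count now 2. Cache: [E(c=1) W(c=1) V(c=2) O(c=5)]
  10. access G: MISS. Cache: [E(c=1) W(c=1) G(c=1) V(c=2) O(c=5)]
  11. access N: MISS. Cache: [E(c=1) W(c=1) G(c=1) N(c=1) V(c=2) O(c=5)]
  12. access E: HIT, count now 2. Cache: [W(c=1) G(c=1) N(c=1) V(c=2) E(c=2) O(c=5)]
  13. access G: HIT, count now 2. Cache: [W(c=1) N(c=1) V(c=2) E(c=2) G(c=2) O(c=5)]
  14. access E: HIT, count now 3. Cache: [W(c=1) N(c=1) V(c=2) G(c=2) E(c=3) O(c=5)]
  15. access E: HIT, count now 4. Cache: [W(c=1) N(c=1) V(c=2) G(c=2) E(c=4) O(c=5)]
  16. access E: HIT, count now 5. Cache: [W(c=1) N(c=1) V(c=2) G(c=2) O(c=5) E(c=5)]
  17. access E: HIT, count now 6. Cache: [W(c=1) N(c=1) V(c=2) G(c=2) O(c=5) E(c=6)]
  18. access E: HIT, count now 7. Cache: [W(c=1) N(c=1) V(c=2) G(c=2) O(c=5) E(c=7)]
  19. access E: HIT, count now 8. Cache: [W(c=1) N(c=1) V(c=2) G(c=2) O(c=5) E(c=8)]
  20. access E: HIT, count now 9. Cache: [W(c=1) N(c=1) V(c=2) G(c=2) O(c=5) E(c=9)]
  21. access X: MISS, evict W(c=1). Cache: [N(c=1) X(c=1) V(c=2) G(c=2) O(c=5) E(c=9)]
Total: 14 hits, 7 misses, 1 evictions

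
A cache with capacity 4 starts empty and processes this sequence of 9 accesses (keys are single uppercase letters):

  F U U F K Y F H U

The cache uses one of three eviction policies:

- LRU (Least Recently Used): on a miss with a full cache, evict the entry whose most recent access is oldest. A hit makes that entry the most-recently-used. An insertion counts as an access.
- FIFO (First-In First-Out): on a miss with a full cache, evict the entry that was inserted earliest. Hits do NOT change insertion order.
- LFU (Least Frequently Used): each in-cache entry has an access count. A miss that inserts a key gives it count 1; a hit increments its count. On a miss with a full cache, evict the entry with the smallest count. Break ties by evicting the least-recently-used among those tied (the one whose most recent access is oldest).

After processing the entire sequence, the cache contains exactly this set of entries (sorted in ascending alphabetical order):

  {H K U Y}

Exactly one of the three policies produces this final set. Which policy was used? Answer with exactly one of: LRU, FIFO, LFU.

Simulating under each policy and comparing final sets:
  LRU: final set = {F H U Y} -> differs
  FIFO: final set = {H K U Y} -> MATCHES target
  LFU: final set = {F H U Y} -> differs
Only FIFO produces the target set.

Answer: FIFO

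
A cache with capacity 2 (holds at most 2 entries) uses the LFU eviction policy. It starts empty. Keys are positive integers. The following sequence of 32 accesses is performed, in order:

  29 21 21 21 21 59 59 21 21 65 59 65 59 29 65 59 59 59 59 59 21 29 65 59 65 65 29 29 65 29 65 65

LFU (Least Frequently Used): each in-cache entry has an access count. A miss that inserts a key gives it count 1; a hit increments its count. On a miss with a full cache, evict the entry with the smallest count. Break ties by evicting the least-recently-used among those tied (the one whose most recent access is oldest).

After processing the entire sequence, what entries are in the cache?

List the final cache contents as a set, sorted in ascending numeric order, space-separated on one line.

LFU simulation (capacity=2):
  1. access 29: MISS. Cache: [29(c=1)]
  2. access 21: MISS. Cache: [29(c=1) 21(c=1)]
  3. access 21: HIT, count now 2. Cache: [29(c=1) 21(c=2)]
  4. access 21: HIT, count now 3. Cache: [29(c=1) 21(c=3)]
  5. access 21: HIT, count now 4. Cache: [29(c=1) 21(c=4)]
  6. access 59: MISS, evict 29(c=1). Cache: [59(c=1) 21(c=4)]
  7. access 59: HIT, count now 2. Cache: [59(c=2) 21(c=4)]
  8. access 21: HIT, count now 5. Cache: [59(c=2) 21(c=5)]
  9. access 21: HIT, count now 6. Cache: [59(c=2) 21(c=6)]
  10. access 65: MISS, evict 59(c=2). Cache: [65(c=1) 21(c=6)]
  11. access 59: MISS, evict 65(c=1). Cache: [59(c=1) 21(c=6)]
  12. access 65: MISS, evict 59(c=1). Cache: [65(c=1) 21(c=6)]
  13. access 59: MISS, evict 65(c=1). Cache: [59(c=1) 21(c=6)]
  14. access 29: MISS, evict 59(c=1). Cache: [29(c=1) 21(c=6)]
  15. access 65: MISS, evict 29(c=1). Cache: [65(c=1) 21(c=6)]
  16. access 59: MISS, evict 65(c=1). Cache: [59(c=1) 21(c=6)]
  17. access 59: HIT, count now 2. Cache: [59(c=2) 21(c=6)]
  18. access 59: HIT, count now 3. Cache: [59(c=3) 21(c=6)]
  19. access 59: HIT, count now 4. Cache: [59(c=4) 21(c=6)]
  20. access 59: HIT, count now 5. Cache: [59(c=5) 21(c=6)]
  21. access 21: HIT, count now 7. Cache: [59(c=5) 21(c=7)]
  22. access 29: MISS, evict 59(c=5). Cache: [29(c=1) 21(c=7)]
  23. access 65: MISS, evict 29(c=1). Cache: [65(c=1) 21(c=7)]
  24. access 59: MISS, evict 65(c=1). Cache: [59(c=1) 21(c=7)]
  25. access 65: MISS, evict 59(c=1). Cache: [65(c=1) 21(c=7)]
  26. access 65: HIT, count now 2. Cache: [65(c=2) 21(c=7)]
  27. access 29: MISS, evict 65(c=2). Cache: [29(c=1) 21(c=7)]
  28. access 29: HIT, count now 2. Cache: [29(c=2) 21(c=7)]
  29. access 65: MISS, evict 29(c=2). Cache: [65(c=1) 21(c=7)]
  30. access 29: MISS, evict 65(c=1). Cache: [29(c=1) 21(c=7)]
  31. access 65: MISS, evict 29(c=1). Cache: [65(c=1) 21(c=7)]
  32. access 65: HIT, count now 2. Cache: [65(c=2) 21(c=7)]
Total: 14 hits, 18 misses, 16 evictions

Answer: 21 65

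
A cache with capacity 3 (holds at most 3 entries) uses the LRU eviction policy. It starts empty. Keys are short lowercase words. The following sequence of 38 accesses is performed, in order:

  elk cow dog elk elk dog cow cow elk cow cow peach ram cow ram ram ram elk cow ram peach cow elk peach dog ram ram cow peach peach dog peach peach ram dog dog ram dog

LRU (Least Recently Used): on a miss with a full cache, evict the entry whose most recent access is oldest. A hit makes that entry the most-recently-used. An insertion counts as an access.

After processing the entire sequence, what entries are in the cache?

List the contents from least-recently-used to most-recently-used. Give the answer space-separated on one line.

Answer: peach ram dog

Derivation:
LRU simulation (capacity=3):
  1. access elk: MISS. Cache (LRU->MRU): [elk]
  2. access cow: MISS. Cache (LRU->MRU): [elk cow]
  3. access dog: MISS. Cache (LRU->MRU): [elk cow dog]
  4. access elk: HIT. Cache (LRU->MRU): [cow dog elk]
  5. access elk: HIT. Cache (LRU->MRU): [cow dog elk]
  6. access dog: HIT. Cache (LRU->MRU): [cow elk dog]
  7. access cow: HIT. Cache (LRU->MRU): [elk dog cow]
  8. access cow: HIT. Cache (LRU->MRU): [elk dog cow]
  9. access elk: HIT. Cache (LRU->MRU): [dog cow elk]
  10. access cow: HIT. Cache (LRU->MRU): [dog elk cow]
  11. access cow: HIT. Cache (LRU->MRU): [dog elk cow]
  12. access peach: MISS, evict dog. Cache (LRU->MRU): [elk cow peach]
  13. access ram: MISS, evict elk. Cache (LRU->MRU): [cow peach ram]
  14. access cow: HIT. Cache (LRU->MRU): [peach ram cow]
  15. access ram: HIT. Cache (LRU->MRU): [peach cow ram]
  16. access ram: HIT. Cache (LRU->MRU): [peach cow ram]
  17. access ram: HIT. Cache (LRU->MRU): [peach cow ram]
  18. access elk: MISS, evict peach. Cache (LRU->MRU): [cow ram elk]
  19. access cow: HIT. Cache (LRU->MRU): [ram elk cow]
  20. access ram: HIT. Cache (LRU->MRU): [elk cow ram]
  21. access peach: MISS, evict elk. Cache (LRU->MRU): [cow ram peach]
  22. access cow: HIT. Cache (LRU->MRU): [ram peach cow]
  23. access elk: MISS, evict ram. Cache (LRU->MRU): [peach cow elk]
  24. access peach: HIT. Cache (LRU->MRU): [cow elk peach]
  25. access dog: MISS, evict cow. Cache (LRU->MRU): [elk peach dog]
  26. access ram: MISS, evict elk. Cache (LRU->MRU): [peach dog ram]
  27. access ram: HIT. Cache (LRU->MRU): [peach dog ram]
  28. access cow: MISS, evict peach. Cache (LRU->MRU): [dog ram cow]
  29. access peach: MISS, evict dog. Cache (LRU->MRU): [ram cow peach]
  30. access peach: HIT. Cache (LRU->MRU): [ram cow peach]
  31. access dog: MISS, evict ram. Cache (LRU->MRU): [cow peach dog]
  32. access peach: HIT. Cache (LRU->MRU): [cow dog peach]
  33. access peach: HIT. Cache (LRU->MRU): [cow dog peach]
  34. access ram: MISS, evict cow. Cache (LRU->MRU): [dog peach ram]
  35. access dog: HIT. Cache (LRU->MRU): [peach ram dog]
  36. access dog: HIT. Cache (LRU->MRU): [peach ram dog]
  37. access ram: HIT. Cache (LRU->MRU): [peach dog ram]
  38. access dog: HIT. Cache (LRU->MRU): [peach ram dog]
Total: 24 hits, 14 misses, 11 evictions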